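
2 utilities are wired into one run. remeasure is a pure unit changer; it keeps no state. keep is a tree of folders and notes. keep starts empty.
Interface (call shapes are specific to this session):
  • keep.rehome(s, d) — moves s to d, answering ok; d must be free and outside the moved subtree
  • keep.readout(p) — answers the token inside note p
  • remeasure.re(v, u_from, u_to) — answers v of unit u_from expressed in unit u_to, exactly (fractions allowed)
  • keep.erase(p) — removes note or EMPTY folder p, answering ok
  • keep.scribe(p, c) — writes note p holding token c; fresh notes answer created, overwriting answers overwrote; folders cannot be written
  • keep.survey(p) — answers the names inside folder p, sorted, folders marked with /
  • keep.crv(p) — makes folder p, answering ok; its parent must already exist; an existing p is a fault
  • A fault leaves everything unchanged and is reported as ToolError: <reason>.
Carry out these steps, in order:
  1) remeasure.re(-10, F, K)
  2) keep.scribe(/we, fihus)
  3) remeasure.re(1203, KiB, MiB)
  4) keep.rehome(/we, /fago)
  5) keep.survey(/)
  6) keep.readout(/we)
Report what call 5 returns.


~$ re v='-10' u_from='F' u_to='K'
[out] 14989/60
~$ scribe p='/we' c='fihus'
[out] created
~$ re v='1203' u_from='KiB' u_to='MiB'
[out] 1203/1024
~$ rehome s='/we' d='/fago'
[out] ok
~$ survey p='/'
[out] [fago]
~$ readout p='/we'
[out] ToolError: not found

Answer: [fago]


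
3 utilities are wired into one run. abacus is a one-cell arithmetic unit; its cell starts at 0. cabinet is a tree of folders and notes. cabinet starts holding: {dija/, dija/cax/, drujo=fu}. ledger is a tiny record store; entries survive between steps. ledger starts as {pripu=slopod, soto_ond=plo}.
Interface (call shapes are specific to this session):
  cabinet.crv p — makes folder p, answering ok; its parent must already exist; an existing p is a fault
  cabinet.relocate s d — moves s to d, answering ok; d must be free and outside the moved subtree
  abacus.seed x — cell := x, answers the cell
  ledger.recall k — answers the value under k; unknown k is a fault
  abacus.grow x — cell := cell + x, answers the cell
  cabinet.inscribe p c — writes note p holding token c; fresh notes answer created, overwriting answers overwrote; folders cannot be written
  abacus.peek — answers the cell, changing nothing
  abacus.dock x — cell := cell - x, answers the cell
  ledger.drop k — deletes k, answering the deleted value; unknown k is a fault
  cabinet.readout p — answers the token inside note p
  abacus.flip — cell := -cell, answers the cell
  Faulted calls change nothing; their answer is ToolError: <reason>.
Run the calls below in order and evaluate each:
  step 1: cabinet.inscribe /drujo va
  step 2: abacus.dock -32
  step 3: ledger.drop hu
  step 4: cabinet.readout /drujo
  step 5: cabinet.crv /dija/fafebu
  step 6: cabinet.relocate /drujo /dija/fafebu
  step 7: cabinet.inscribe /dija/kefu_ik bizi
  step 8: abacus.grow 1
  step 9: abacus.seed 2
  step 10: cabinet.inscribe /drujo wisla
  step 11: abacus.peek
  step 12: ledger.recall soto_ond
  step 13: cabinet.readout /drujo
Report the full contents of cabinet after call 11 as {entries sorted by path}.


Answer: {dija/, dija/cax/, dija/fafebu/, dija/kefu_ik=bizi, drujo=wisla}

Derivation:
! 1. cabinet.inscribe(p: /drujo, c: va) ~> overwrote
! 2. abacus.dock(x: -32) ~> 32
! 3. ledger.drop(k: hu) ~> ToolError: no such key hu
! 4. cabinet.readout(p: /drujo) ~> va
! 5. cabinet.crv(p: /dija/fafebu) ~> ok
! 6. cabinet.relocate(s: /drujo, d: /dija/fafebu) ~> ToolError: exists
! 7. cabinet.inscribe(p: /dija/kefu_ik, c: bizi) ~> created
! 8. abacus.grow(x: 1) ~> 33
! 9. abacus.seed(x: 2) ~> 2
! 10. cabinet.inscribe(p: /drujo, c: wisla) ~> overwrote
! 11. abacus.peek() ~> 2
! 12. ledger.recall(k: soto_ond) ~> plo
! 13. cabinet.readout(p: /drujo) ~> wisla


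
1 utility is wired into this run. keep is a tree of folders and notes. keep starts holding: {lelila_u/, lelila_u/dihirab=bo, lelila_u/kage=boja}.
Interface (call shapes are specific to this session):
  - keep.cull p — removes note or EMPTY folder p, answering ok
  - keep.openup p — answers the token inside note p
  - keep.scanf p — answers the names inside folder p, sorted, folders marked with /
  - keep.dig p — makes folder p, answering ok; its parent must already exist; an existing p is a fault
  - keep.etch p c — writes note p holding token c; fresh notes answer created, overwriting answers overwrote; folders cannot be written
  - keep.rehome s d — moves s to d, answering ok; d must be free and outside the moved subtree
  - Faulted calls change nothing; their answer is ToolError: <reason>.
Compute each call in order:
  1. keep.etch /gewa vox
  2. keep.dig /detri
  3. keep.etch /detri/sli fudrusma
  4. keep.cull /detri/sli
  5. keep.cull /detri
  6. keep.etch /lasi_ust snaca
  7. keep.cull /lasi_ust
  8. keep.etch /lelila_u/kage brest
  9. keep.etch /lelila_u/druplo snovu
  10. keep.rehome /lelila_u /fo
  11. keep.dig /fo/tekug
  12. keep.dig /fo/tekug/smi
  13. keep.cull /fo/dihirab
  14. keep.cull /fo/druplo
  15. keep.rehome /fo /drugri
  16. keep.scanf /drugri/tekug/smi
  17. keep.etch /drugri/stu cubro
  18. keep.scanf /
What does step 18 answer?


> keep.etch p=/gewa c=vox
  created
> keep.dig p=/detri
  ok
> keep.etch p=/detri/sli c=fudrusma
  created
> keep.cull p=/detri/sli
  ok
> keep.cull p=/detri
  ok
> keep.etch p=/lasi_ust c=snaca
  created
> keep.cull p=/lasi_ust
  ok
> keep.etch p=/lelila_u/kage c=brest
  overwrote
> keep.etch p=/lelila_u/druplo c=snovu
  created
> keep.rehome s=/lelila_u d=/fo
  ok
> keep.dig p=/fo/tekug
  ok
> keep.dig p=/fo/tekug/smi
  ok
> keep.cull p=/fo/dihirab
  ok
> keep.cull p=/fo/druplo
  ok
> keep.rehome s=/fo d=/drugri
  ok
> keep.scanf p=/drugri/tekug/smi
  []
> keep.etch p=/drugri/stu c=cubro
  created
> keep.scanf p=/
  [drugri/, gewa]

Answer: [drugri/, gewa]


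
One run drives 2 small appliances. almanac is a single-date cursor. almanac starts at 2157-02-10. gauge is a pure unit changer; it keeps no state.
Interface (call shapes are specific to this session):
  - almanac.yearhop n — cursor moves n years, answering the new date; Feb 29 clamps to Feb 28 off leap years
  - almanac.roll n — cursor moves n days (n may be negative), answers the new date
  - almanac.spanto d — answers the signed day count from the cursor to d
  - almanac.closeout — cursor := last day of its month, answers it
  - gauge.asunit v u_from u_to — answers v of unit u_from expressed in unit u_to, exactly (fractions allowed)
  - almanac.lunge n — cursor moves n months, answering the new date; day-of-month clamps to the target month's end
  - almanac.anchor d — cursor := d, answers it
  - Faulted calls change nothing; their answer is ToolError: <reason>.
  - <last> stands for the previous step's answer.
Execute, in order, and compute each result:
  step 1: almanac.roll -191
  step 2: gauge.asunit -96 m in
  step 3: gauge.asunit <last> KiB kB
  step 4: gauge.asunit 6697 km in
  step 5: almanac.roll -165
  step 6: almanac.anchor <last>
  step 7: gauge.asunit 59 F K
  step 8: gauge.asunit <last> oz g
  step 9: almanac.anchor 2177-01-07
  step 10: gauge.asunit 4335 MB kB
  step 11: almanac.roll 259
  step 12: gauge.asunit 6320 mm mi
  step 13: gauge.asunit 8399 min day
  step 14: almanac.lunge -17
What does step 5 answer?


Answer: 2156-02-20

Derivation:
-- 1. almanac.roll(n→-191) : 2156-08-03
-- 2. gauge.asunit(v→-96, u_from→m, u_to→in) : -480000/127
-- 3. gauge.asunit(v→<last>, u_from→KiB, u_to→kB) : -491520/127
-- 4. gauge.asunit(v→6697, u_from→km, u_to→in) : 33485000000/127
-- 5. almanac.roll(n→-165) : 2156-02-20
-- 6. almanac.anchor(d→<last>) : 2156-02-20
-- 7. gauge.asunit(v→59, u_from→F, u_to→K) : 5763/20
-- 8. gauge.asunit(v→<last>, u_from→oz, u_to→g) : 261405282831/32000000
-- 9. almanac.anchor(d→2177-01-07) : 2177-01-07
-- 10. gauge.asunit(v→4335, u_from→MB, u_to→kB) : 4335000
-- 11. almanac.roll(n→259) : 2177-09-23
-- 12. gauge.asunit(v→6320, u_from→mm, u_to→mi) : 395/100584
-- 13. gauge.asunit(v→8399, u_from→min, u_to→day) : 8399/1440
-- 14. almanac.lunge(n→-17) : 2176-04-23


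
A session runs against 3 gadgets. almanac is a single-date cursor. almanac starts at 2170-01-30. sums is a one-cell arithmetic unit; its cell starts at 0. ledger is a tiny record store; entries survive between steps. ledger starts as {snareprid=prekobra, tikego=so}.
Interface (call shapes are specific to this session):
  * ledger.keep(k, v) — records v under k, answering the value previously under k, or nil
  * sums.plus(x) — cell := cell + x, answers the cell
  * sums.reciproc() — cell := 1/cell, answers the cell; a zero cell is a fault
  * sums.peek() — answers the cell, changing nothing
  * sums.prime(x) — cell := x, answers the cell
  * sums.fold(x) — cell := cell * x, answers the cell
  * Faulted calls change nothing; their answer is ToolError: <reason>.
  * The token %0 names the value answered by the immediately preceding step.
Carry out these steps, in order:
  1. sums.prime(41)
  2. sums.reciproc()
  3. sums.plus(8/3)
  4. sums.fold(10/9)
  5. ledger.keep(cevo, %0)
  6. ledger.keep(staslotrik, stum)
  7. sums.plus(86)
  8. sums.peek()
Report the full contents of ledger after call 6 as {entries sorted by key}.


Answer: {cevo=3310/1107, snareprid=prekobra, staslotrik=stum, tikego=so}

Derivation:
! prime(41) : 41
! reciproc() : 1/41
! plus(8/3) : 331/123
! fold(10/9) : 3310/1107
! keep(cevo, %0) : nil
! keep(staslotrik, stum) : nil
! plus(86) : 98512/1107
! peek() : 98512/1107


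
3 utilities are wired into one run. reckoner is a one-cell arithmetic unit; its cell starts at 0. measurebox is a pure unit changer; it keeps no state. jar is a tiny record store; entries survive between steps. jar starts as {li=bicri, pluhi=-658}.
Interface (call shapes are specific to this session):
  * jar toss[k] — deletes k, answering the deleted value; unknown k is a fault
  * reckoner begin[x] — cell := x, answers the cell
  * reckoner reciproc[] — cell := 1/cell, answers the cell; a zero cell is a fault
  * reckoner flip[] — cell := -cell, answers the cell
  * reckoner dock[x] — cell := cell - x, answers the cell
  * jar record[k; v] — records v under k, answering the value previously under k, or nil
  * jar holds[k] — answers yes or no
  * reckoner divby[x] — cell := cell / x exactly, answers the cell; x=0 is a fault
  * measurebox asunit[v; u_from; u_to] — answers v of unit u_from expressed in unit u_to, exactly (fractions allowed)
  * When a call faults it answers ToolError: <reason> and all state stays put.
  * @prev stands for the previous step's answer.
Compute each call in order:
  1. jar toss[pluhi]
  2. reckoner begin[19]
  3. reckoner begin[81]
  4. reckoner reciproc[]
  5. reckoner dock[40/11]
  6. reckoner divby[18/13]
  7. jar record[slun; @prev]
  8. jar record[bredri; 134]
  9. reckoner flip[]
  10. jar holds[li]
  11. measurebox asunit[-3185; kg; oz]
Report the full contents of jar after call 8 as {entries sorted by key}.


Answer: {bredri=134, li=bicri, slun=-41977/16038}

Derivation:
·→ jar toss(k=pluhi)
·← -658
·→ reckoner begin(x=19)
·← 19
·→ reckoner begin(x=81)
·← 81
·→ reckoner reciproc()
·← 1/81
·→ reckoner dock(x=40/11)
·← -3229/891
·→ reckoner divby(x=18/13)
·← -41977/16038
·→ jar record(k=slun, v=@prev)
·← nil
·→ jar record(k=bredri, v=134)
·← nil
·→ reckoner flip()
·← 41977/16038
·→ jar holds(k=li)
·← yes
·→ measurebox asunit(v=-3185, u_from=kg, u_to=oz)
·← -728000000000/6479891


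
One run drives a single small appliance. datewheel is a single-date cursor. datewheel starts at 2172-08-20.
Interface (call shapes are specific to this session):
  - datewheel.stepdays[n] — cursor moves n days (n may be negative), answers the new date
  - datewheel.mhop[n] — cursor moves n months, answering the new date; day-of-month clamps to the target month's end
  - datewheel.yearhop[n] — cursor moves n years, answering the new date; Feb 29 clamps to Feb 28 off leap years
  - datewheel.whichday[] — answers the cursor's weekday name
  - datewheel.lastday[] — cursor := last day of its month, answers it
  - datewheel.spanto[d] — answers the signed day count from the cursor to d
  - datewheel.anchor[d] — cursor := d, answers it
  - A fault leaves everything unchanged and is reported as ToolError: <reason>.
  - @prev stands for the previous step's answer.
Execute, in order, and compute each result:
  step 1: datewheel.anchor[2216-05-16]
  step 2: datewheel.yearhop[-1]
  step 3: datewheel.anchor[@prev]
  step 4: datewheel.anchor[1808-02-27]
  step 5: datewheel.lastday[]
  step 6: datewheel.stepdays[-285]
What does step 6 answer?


Answer: 1807-05-20

Derivation:
% 1. datewheel.anchor(d: 2216-05-16) == 2216-05-16
% 2. datewheel.yearhop(n: -1) == 2215-05-16
% 3. datewheel.anchor(d: @prev) == 2215-05-16
% 4. datewheel.anchor(d: 1808-02-27) == 1808-02-27
% 5. datewheel.lastday() == 1808-02-29
% 6. datewheel.stepdays(n: -285) == 1807-05-20


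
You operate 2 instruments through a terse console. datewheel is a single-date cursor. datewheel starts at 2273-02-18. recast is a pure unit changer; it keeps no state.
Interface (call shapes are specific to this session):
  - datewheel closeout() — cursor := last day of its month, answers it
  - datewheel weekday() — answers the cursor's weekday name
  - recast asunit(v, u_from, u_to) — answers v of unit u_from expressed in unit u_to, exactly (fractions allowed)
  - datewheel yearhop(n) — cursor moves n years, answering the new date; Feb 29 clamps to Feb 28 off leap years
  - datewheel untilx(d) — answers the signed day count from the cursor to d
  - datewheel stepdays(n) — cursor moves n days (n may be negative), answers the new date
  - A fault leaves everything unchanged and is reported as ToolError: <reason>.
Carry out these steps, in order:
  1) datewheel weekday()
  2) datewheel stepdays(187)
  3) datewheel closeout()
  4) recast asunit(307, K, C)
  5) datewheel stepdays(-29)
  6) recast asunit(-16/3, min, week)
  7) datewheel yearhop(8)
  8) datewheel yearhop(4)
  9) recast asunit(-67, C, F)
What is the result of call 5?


Answer: 2273-08-02

Derivation:
! datewheel weekday() ~> Tuesday
! datewheel stepdays(n→187) ~> 2273-08-24
! datewheel closeout() ~> 2273-08-31
! recast asunit(v→307, u_from→K, u_to→C) ~> 677/20
! datewheel stepdays(n→-29) ~> 2273-08-02
! recast asunit(v→-16/3, u_from→min, u_to→week) ~> -1/1890
! datewheel yearhop(n→8) ~> 2281-08-02
! datewheel yearhop(n→4) ~> 2285-08-02
! recast asunit(v→-67, u_from→C, u_to→F) ~> -443/5


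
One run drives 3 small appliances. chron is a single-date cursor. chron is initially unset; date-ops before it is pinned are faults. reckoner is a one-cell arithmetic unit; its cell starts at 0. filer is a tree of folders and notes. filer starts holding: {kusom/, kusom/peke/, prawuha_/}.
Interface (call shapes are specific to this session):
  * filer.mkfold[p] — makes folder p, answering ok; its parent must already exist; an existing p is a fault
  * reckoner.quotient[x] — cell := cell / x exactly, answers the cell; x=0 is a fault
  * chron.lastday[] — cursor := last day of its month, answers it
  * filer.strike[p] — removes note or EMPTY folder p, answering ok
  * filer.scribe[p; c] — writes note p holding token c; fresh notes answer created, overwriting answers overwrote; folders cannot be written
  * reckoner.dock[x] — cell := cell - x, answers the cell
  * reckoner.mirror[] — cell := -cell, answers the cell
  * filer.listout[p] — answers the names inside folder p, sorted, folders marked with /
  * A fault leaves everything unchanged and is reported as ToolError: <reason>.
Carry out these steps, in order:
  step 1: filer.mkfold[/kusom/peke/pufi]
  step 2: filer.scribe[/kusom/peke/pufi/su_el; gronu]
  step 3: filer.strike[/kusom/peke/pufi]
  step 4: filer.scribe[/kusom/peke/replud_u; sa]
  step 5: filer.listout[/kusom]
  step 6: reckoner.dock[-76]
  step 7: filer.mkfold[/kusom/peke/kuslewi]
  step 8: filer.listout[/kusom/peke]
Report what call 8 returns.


·→ mkfold(p: /kusom/peke/pufi)
·← ok
·→ scribe(p: /kusom/peke/pufi/su_el, c: gronu)
·← created
·→ strike(p: /kusom/peke/pufi)
·← ToolError: not empty
·→ scribe(p: /kusom/peke/replud_u, c: sa)
·← created
·→ listout(p: /kusom)
·← [peke/]
·→ dock(x: -76)
·← 76
·→ mkfold(p: /kusom/peke/kuslewi)
·← ok
·→ listout(p: /kusom/peke)
·← [kuslewi/, pufi/, replud_u]

Answer: [kuslewi/, pufi/, replud_u]


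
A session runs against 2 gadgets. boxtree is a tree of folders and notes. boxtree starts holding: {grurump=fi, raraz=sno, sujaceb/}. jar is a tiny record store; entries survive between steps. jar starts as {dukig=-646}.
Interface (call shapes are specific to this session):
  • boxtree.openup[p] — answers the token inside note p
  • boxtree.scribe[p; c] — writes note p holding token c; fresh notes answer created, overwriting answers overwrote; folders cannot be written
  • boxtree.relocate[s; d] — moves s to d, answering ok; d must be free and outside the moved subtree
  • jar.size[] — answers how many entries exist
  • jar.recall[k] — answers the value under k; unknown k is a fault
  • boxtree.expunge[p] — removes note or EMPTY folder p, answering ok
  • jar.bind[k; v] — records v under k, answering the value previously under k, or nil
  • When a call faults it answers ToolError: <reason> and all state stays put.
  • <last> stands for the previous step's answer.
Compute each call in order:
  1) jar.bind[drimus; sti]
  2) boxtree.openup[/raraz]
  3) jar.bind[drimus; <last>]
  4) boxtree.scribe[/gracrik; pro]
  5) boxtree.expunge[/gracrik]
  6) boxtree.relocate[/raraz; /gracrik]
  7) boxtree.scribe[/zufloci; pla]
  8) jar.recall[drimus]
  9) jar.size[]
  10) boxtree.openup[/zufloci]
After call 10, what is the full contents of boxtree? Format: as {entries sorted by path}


-- bind(drimus, sti) => nil
-- openup(/raraz) => sno
-- bind(drimus, <last>) => sti
-- scribe(/gracrik, pro) => created
-- expunge(/gracrik) => ok
-- relocate(/raraz, /gracrik) => ok
-- scribe(/zufloci, pla) => created
-- recall(drimus) => sno
-- size() => 2
-- openup(/zufloci) => pla

Answer: {gracrik=sno, grurump=fi, sujaceb/, zufloci=pla}


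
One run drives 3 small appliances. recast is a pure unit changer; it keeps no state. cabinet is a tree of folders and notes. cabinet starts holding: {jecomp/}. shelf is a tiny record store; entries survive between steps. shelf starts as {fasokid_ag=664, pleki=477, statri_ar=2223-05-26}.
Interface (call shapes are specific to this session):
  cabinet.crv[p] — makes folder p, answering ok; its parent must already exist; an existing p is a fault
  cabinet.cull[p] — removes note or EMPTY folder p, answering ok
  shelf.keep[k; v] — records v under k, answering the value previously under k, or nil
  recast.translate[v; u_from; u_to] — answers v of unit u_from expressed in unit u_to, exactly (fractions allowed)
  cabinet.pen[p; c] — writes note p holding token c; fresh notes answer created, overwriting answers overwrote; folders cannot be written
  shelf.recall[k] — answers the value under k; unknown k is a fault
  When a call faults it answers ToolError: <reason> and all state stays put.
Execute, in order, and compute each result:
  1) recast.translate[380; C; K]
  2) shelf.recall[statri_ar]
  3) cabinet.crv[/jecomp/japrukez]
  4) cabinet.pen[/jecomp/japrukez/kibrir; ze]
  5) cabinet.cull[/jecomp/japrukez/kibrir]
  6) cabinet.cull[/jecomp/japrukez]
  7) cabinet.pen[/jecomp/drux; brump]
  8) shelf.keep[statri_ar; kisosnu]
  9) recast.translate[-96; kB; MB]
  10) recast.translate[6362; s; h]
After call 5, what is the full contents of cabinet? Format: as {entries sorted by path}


Step: translate[v: 380; u_from: C; u_to: K]
Result: 13063/20
Step: recall[k: statri_ar]
Result: 2223-05-26
Step: crv[p: /jecomp/japrukez]
Result: ok
Step: pen[p: /jecomp/japrukez/kibrir; c: ze]
Result: created
Step: cull[p: /jecomp/japrukez/kibrir]
Result: ok
Step: cull[p: /jecomp/japrukez]
Result: ok
Step: pen[p: /jecomp/drux; c: brump]
Result: created
Step: keep[k: statri_ar; v: kisosnu]
Result: 2223-05-26
Step: translate[v: -96; u_from: kB; u_to: MB]
Result: -12/125
Step: translate[v: 6362; u_from: s; u_to: h]
Result: 3181/1800

Answer: {jecomp/, jecomp/japrukez/}


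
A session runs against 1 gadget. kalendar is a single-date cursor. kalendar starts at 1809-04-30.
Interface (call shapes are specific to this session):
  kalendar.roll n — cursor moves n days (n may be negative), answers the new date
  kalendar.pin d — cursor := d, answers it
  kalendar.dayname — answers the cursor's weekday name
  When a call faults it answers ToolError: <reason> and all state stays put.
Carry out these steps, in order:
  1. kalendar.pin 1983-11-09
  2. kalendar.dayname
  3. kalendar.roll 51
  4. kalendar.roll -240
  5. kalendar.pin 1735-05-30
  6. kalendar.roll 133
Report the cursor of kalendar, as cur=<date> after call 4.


# 1. kalendar.pin(d: 1983-11-09) -> 1983-11-09
# 2. kalendar.dayname() -> Wednesday
# 3. kalendar.roll(n: 51) -> 1983-12-30
# 4. kalendar.roll(n: -240) -> 1983-05-04
# 5. kalendar.pin(d: 1735-05-30) -> 1735-05-30
# 6. kalendar.roll(n: 133) -> 1735-10-10

Answer: cur=1983-05-04


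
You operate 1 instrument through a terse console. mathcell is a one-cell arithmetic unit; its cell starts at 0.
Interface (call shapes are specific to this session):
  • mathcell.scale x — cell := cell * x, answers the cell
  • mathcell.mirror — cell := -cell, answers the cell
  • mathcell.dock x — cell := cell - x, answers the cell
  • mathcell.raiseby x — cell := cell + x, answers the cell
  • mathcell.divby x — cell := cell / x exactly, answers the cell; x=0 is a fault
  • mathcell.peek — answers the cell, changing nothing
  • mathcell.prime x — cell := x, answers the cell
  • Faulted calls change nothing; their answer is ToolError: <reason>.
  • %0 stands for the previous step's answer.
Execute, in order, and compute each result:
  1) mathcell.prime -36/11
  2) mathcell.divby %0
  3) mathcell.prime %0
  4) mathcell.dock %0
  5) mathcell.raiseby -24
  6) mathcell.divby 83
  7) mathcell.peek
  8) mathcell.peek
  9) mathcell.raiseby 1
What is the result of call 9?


Answer: 59/83

Derivation:
% 1. mathcell.prime(x='-36/11') : -36/11
% 2. mathcell.divby(x='%0') : 1
% 3. mathcell.prime(x='%0') : 1
% 4. mathcell.dock(x='%0') : 0
% 5. mathcell.raiseby(x='-24') : -24
% 6. mathcell.divby(x='83') : -24/83
% 7. mathcell.peek() : -24/83
% 8. mathcell.peek() : -24/83
% 9. mathcell.raiseby(x='1') : 59/83


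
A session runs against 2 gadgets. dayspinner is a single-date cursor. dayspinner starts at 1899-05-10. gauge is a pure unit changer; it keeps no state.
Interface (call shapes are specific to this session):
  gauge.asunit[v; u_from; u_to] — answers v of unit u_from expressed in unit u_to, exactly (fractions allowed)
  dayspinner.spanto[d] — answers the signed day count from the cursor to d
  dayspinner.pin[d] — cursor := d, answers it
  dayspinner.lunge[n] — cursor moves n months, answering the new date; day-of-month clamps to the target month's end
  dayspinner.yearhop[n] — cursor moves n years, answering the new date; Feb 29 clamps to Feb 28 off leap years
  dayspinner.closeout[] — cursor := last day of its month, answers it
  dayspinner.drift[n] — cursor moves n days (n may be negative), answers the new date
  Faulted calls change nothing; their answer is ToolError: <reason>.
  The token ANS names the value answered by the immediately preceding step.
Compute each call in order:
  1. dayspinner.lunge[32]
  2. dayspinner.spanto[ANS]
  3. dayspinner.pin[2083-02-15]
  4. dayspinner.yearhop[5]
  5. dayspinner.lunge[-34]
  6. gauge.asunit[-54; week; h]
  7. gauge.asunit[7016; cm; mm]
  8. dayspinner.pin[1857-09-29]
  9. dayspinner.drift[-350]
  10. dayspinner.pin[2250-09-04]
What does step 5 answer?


·→ dayspinner.lunge(n: 32)
·← 1902-01-10
·→ dayspinner.spanto(d: ANS)
·← 0
·→ dayspinner.pin(d: 2083-02-15)
·← 2083-02-15
·→ dayspinner.yearhop(n: 5)
·← 2088-02-15
·→ dayspinner.lunge(n: -34)
·← 2085-04-15
·→ gauge.asunit(v: -54, u_from: week, u_to: h)
·← -9072
·→ gauge.asunit(v: 7016, u_from: cm, u_to: mm)
·← 70160
·→ dayspinner.pin(d: 1857-09-29)
·← 1857-09-29
·→ dayspinner.drift(n: -350)
·← 1856-10-14
·→ dayspinner.pin(d: 2250-09-04)
·← 2250-09-04

Answer: 2085-04-15


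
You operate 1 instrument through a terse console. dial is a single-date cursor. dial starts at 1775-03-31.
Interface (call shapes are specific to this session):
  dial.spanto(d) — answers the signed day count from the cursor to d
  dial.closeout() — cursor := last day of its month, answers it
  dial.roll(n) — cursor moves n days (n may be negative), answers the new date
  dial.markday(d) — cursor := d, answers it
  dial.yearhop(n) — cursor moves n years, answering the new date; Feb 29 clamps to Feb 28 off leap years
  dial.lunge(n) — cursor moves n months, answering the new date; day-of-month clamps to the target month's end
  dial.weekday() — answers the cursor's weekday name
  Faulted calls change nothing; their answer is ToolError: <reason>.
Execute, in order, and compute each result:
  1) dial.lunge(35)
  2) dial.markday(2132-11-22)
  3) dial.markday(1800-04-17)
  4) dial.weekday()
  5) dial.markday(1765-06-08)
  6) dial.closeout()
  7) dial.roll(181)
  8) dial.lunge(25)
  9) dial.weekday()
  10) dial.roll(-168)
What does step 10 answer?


Answer: 1767-08-13

Derivation:
Invoking dial.lunge on 35, which returns 1778-02-28.
I run dial.markday on 2132-11-22: 2132-11-22.
I try dial.markday on 1800-04-17, — result: 1800-04-17.
I try dial.weekday(), → Thursday.
Now I run dial.markday on 1765-06-08, and see 1765-06-08.
I use dial.closeout, and get 1765-06-30.
Using dial.roll on 181, and observe 1765-12-28.
I try dial.lunge on 25, giving 1768-01-28.
I invoke dial.weekday(), and get Thursday.
Calling dial.roll on -168, and see 1767-08-13.


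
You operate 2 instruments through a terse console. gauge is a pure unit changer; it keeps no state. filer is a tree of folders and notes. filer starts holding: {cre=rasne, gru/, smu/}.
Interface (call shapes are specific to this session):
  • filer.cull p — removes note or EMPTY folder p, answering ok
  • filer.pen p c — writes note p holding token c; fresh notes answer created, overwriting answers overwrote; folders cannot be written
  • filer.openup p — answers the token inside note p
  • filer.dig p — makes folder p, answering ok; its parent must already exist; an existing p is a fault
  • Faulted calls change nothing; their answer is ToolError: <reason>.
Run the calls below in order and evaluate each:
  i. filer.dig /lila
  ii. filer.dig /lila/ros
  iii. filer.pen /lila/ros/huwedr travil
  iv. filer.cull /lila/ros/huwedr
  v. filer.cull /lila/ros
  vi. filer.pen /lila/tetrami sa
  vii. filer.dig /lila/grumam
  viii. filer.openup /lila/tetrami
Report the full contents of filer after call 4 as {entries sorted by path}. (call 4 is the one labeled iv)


Calling filer.dig passing p→/lila, and get ok.
Now I run filer.dig passing p→/lila/ros, → ok.
Using filer.pen passing p→/lila/ros/huwedr, c→travil, which returns created.
Next I call filer.cull passing p→/lila/ros/huwedr, giving ok.
Next I call filer.cull passing p→/lila/ros, — result: ok.
I use filer.pen passing p→/lila/tetrami, c→sa: created.
I use filer.dig passing p→/lila/grumam, → ok.
I run filer.openup passing p→/lila/tetrami, → sa.

Answer: {cre=rasne, gru/, lila/, lila/ros/, smu/}


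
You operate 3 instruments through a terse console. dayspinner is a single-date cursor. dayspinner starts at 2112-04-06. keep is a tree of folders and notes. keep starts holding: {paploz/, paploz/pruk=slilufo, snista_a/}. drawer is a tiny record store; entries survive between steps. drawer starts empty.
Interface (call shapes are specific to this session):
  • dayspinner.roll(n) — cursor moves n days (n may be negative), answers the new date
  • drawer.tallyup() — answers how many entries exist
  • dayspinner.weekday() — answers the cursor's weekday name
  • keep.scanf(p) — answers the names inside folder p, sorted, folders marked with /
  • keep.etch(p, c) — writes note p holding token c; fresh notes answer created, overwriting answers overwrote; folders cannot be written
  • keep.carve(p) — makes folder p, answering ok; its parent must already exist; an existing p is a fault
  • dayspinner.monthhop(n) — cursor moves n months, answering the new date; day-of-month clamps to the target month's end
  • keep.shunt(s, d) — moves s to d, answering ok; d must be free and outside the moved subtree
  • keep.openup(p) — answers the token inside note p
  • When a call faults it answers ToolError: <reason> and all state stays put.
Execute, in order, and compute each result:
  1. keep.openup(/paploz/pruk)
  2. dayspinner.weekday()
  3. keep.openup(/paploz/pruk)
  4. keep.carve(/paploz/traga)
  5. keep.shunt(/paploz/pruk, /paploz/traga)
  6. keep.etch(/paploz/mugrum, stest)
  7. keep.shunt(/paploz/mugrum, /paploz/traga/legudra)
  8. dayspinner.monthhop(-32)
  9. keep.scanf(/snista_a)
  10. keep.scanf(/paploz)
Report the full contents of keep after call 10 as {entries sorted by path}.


Answer: {paploz/, paploz/pruk=slilufo, paploz/traga/, paploz/traga/legudra=stest, snista_a/}

Derivation:
[in] keep.openup p→/paploz/pruk
:: slilufo
[in] dayspinner.weekday
:: Wednesday
[in] keep.openup p→/paploz/pruk
:: slilufo
[in] keep.carve p→/paploz/traga
:: ok
[in] keep.shunt s→/paploz/pruk d→/paploz/traga
:: ToolError: exists
[in] keep.etch p→/paploz/mugrum c→stest
:: created
[in] keep.shunt s→/paploz/mugrum d→/paploz/traga/legudra
:: ok
[in] dayspinner.monthhop n→-32
:: 2109-08-06
[in] keep.scanf p→/snista_a
:: []
[in] keep.scanf p→/paploz
:: [pruk, traga/]


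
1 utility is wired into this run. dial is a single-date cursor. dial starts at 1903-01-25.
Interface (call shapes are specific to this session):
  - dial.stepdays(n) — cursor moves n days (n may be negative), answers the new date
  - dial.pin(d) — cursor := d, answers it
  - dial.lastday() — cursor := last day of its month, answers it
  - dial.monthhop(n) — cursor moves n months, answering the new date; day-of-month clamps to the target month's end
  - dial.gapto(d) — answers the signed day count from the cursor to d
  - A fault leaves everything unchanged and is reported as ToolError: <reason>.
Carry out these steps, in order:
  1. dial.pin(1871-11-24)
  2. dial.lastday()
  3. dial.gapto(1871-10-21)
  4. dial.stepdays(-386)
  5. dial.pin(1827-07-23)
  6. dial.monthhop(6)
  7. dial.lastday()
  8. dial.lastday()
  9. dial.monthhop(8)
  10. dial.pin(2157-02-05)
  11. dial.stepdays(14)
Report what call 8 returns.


;; pin(d=1871-11-24) ~> 1871-11-24
;; lastday() ~> 1871-11-30
;; gapto(d=1871-10-21) ~> -40
;; stepdays(n=-386) ~> 1870-11-09
;; pin(d=1827-07-23) ~> 1827-07-23
;; monthhop(n=6) ~> 1828-01-23
;; lastday() ~> 1828-01-31
;; lastday() ~> 1828-01-31
;; monthhop(n=8) ~> 1828-09-30
;; pin(d=2157-02-05) ~> 2157-02-05
;; stepdays(n=14) ~> 2157-02-19

Answer: 1828-01-31


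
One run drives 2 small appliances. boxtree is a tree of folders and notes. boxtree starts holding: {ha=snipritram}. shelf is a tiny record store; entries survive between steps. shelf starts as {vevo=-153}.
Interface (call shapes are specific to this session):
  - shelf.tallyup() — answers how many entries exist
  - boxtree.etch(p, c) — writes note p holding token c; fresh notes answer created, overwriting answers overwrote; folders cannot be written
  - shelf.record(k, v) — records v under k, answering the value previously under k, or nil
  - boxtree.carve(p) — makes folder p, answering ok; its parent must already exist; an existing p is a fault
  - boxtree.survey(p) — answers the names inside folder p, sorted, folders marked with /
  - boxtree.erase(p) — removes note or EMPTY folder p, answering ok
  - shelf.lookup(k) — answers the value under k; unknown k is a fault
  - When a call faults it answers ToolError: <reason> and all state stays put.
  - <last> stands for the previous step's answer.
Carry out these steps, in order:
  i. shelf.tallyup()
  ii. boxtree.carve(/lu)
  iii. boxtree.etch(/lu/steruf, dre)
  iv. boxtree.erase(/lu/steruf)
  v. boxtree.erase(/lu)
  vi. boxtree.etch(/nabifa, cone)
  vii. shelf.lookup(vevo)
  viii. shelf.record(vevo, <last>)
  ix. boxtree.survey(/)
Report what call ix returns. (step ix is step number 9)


I call shelf.tallyup(), and get 1.
I run boxtree.carve(/lu), and see ok.
I use boxtree.etch(/lu/steruf, dre), giving created.
Using boxtree.erase(/lu/steruf): ok.
I run boxtree.erase(/lu), giving ok.
I use boxtree.etch(/nabifa, cone), giving created.
Now I run shelf.lookup(vevo), and observe -153.
Now I run shelf.record(vevo, <last>), which returns -153.
I call boxtree.survey(/), and get [ha, nabifa].

Answer: [ha, nabifa]


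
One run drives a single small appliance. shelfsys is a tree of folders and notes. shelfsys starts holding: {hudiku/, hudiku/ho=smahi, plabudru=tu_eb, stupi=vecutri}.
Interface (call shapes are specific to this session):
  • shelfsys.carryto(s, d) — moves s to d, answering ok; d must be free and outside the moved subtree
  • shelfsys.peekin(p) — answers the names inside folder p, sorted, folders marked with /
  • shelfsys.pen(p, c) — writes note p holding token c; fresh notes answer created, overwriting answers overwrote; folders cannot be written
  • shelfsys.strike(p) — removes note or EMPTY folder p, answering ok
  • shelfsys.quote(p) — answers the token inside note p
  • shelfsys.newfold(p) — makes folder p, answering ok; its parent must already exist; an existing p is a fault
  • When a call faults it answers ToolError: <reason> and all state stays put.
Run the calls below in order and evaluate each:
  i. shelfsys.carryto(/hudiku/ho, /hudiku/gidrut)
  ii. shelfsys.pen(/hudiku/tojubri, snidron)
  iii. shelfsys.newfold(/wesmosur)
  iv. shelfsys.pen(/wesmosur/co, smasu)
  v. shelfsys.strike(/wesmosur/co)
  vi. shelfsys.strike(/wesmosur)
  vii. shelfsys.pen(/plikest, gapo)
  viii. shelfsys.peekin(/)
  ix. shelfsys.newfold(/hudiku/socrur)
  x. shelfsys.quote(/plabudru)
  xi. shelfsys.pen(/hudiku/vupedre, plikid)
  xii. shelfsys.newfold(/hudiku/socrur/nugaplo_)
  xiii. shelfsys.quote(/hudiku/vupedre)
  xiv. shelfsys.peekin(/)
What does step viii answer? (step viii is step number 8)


Answer: [hudiku/, plabudru, plikest, stupi]

Derivation:
[in] shelfsys.carryto s=/hudiku/ho d=/hudiku/gidrut
:: ok
[in] shelfsys.pen p=/hudiku/tojubri c=snidron
:: created
[in] shelfsys.newfold p=/wesmosur
:: ok
[in] shelfsys.pen p=/wesmosur/co c=smasu
:: created
[in] shelfsys.strike p=/wesmosur/co
:: ok
[in] shelfsys.strike p=/wesmosur
:: ok
[in] shelfsys.pen p=/plikest c=gapo
:: created
[in] shelfsys.peekin p=/
:: [hudiku/, plabudru, plikest, stupi]
[in] shelfsys.newfold p=/hudiku/socrur
:: ok
[in] shelfsys.quote p=/plabudru
:: tu_eb
[in] shelfsys.pen p=/hudiku/vupedre c=plikid
:: created
[in] shelfsys.newfold p=/hudiku/socrur/nugaplo_
:: ok
[in] shelfsys.quote p=/hudiku/vupedre
:: plikid
[in] shelfsys.peekin p=/
:: [hudiku/, plabudru, plikest, stupi]


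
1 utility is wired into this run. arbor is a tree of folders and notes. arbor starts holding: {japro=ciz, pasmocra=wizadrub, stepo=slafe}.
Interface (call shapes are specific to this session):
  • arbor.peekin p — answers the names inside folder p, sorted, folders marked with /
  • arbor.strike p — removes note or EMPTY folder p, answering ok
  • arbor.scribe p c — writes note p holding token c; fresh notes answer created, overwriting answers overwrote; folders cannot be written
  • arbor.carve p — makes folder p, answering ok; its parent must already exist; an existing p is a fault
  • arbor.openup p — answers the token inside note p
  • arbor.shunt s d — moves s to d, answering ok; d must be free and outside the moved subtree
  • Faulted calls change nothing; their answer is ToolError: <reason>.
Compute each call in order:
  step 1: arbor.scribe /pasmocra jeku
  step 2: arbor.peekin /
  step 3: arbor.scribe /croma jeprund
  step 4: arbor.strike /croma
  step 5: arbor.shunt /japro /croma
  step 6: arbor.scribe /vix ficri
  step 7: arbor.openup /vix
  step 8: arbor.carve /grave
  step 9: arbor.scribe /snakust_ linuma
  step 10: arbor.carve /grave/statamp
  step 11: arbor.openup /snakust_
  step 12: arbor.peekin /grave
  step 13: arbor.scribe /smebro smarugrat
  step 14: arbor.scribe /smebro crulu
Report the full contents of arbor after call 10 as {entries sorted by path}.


Answer: {croma=ciz, grave/, grave/statamp/, pasmocra=jeku, snakust_=linuma, stepo=slafe, vix=ficri}

Derivation:
Invoking arbor.scribe with p→/pasmocra, c→jeku, and get overwrote.
Invoking arbor.peekin with p→/, which returns [japro, pasmocra, stepo].
I run arbor.scribe with p→/croma, c→jeprund, — result: created.
Then arbor.strike with p→/croma, — result: ok.
Invoking arbor.shunt with s→/japro, d→/croma: ok.
I call arbor.scribe with p→/vix, c→ficri, and get created.
I use arbor.openup with p→/vix, and get ficri.
I use arbor.carve with p→/grave, and observe ok.
Now I run arbor.scribe with p→/snakust_, c→linuma, and observe created.
I try arbor.carve with p→/grave/statamp, → ok.
Invoking arbor.openup with p→/snakust_, giving linuma.
Invoking arbor.peekin with p→/grave, and observe [statamp/].
Calling arbor.scribe with p→/smebro, c→smarugrat, → created.
I call arbor.scribe with p→/smebro, c→crulu, → overwrote.


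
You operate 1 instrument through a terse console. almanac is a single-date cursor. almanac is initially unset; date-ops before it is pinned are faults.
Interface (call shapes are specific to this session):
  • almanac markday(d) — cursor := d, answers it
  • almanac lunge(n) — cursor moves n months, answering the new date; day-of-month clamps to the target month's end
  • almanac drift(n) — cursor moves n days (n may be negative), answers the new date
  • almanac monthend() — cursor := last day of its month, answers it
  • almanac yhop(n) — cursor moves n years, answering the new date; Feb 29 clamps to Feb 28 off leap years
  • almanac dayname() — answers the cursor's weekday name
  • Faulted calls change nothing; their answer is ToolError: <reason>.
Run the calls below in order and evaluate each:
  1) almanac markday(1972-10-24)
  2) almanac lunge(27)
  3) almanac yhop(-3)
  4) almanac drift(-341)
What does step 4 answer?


Answer: 1971-02-17

Derivation:
I invoke almanac markday passing 1972-10-24, and get 1972-10-24.
I use almanac lunge passing 27, and observe 1975-01-24.
I call almanac yhop passing -3, yielding 1972-01-24.
I try almanac drift passing -341, and see 1971-02-17.


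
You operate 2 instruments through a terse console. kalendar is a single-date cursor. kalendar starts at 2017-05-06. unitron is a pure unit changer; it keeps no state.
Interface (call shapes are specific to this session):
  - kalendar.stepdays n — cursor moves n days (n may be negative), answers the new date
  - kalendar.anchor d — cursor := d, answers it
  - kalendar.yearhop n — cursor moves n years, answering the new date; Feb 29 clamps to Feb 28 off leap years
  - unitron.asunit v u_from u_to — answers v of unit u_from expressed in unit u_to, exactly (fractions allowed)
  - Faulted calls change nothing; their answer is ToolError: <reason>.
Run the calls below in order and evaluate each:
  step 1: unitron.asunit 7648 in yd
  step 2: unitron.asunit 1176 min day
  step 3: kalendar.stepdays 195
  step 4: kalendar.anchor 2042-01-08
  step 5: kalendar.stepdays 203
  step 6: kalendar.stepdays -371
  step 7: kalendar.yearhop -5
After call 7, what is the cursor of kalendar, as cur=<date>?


~$ unitron.asunit v→7648 u_from→in u_to→yd
[out] 1912/9
~$ unitron.asunit v→1176 u_from→min u_to→day
[out] 49/60
~$ kalendar.stepdays n→195
[out] 2017-11-17
~$ kalendar.anchor d→2042-01-08
[out] 2042-01-08
~$ kalendar.stepdays n→203
[out] 2042-07-30
~$ kalendar.stepdays n→-371
[out] 2041-07-24
~$ kalendar.yearhop n→-5
[out] 2036-07-24

Answer: cur=2036-07-24
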